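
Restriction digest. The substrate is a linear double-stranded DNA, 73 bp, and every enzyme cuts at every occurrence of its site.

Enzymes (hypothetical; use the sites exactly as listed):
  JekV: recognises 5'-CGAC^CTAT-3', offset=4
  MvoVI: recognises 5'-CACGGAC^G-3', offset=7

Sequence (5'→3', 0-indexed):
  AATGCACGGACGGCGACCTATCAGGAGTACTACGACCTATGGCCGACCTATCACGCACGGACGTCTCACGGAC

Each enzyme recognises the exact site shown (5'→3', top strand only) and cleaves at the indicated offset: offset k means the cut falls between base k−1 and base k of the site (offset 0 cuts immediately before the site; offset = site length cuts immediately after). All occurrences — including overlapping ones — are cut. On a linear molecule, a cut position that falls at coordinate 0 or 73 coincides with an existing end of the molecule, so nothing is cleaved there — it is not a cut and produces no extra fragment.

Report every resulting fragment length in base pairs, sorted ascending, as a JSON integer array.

Scan for sites:
  JekV (CGACCTAT, off=4): starts [13, 32, 43] → cuts [17, 36, 47]
  MvoVI (CACGGACG, off=7): starts [4, 55] → cuts [11, 62]

Pooled cuts: [11, 17, 36, 47, 62]

Fragment lengths:
  [0,11): 11 bp
  [11,17): 6 bp
  [17,36): 19 bp
  [36,47): 11 bp
  [47,62): 15 bp
  [62,73): 11 bp

[6,11,11,11,15,19]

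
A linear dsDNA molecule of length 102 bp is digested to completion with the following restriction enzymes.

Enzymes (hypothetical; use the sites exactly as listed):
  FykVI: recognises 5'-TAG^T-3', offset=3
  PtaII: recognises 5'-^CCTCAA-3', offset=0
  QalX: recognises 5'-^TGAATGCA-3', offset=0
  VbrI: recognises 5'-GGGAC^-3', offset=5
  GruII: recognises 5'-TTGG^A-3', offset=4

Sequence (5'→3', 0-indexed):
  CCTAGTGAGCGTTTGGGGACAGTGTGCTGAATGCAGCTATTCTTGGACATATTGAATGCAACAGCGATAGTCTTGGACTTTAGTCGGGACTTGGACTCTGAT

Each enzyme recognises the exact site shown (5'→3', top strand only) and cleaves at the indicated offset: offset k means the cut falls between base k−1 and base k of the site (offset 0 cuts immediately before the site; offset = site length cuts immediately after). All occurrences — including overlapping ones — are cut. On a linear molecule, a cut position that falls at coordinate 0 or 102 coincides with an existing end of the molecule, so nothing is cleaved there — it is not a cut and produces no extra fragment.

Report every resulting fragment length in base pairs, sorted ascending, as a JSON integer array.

[4,5,6,6,7,7,7,8,15,18,19]

Site scan:
  FykVI TAGT/3: at [2, 67, 80] ⇒ [5, 70, 83]
  PtaII (CCTCAA, off=0): no sites
  QalX TGAATGCA/0: at [27, 52] ⇒ [27, 52]
  VbrI GGGAC/5: at [15, 85] ⇒ [20, 90]
  GruII TTGGA/4: at [42, 72, 90] ⇒ [46, 76, 94]

All cut coordinates (distinct, sorted): [5, 20, 27, 46, 52, 70, 76, 83, 90, 94]

Fragment lengths:
  [0,5): 5 bp
  [5,20): 15 bp
  [20,27): 7 bp
  [27,46): 19 bp
  [46,52): 6 bp
  [52,70): 18 bp
  [70,76): 6 bp
  [76,83): 7 bp
  [83,90): 7 bp
  [90,94): 4 bp
  [94,102): 8 bp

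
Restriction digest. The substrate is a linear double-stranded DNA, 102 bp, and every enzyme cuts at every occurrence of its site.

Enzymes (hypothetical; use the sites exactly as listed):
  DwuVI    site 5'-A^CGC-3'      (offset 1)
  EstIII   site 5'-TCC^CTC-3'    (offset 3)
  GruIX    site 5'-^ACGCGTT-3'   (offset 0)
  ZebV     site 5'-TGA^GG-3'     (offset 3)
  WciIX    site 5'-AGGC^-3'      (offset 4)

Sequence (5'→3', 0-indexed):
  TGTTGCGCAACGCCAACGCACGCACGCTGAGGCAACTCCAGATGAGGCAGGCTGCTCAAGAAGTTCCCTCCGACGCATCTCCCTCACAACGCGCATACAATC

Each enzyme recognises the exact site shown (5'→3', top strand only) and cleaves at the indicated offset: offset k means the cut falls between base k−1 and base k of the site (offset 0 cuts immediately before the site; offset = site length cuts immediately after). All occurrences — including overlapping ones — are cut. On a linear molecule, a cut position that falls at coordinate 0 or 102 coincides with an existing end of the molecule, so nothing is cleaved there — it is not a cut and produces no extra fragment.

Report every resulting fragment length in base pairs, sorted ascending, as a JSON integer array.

Scan for sites:
  DwuVI (ACGC, off=1): starts [9, 15, 19, 23, 72, 88] → cuts [10, 16, 20, 24, 73, 89]
  EstIII (TCCCTC, off=3): starts [64, 79] → cuts [67, 82]
  GruIX (ACGCGTT, off=0): no sites
  ZebV (TGAGG, off=3): starts [27, 42] → cuts [30, 45]
  WciIX (AGGC, off=4): starts [29, 44, 48] → cuts [33, 48, 52]

Pooled cuts: [10, 16, 20, 24, 30, 33, 45, 48, 52, 67, 73, 82, 89]

Fragments:
  [0,10): 10 bp
  [10,16): 6 bp
  [16,20): 4 bp
  [20,24): 4 bp
  [24,30): 6 bp
  [30,33): 3 bp
  [33,45): 12 bp
  [45,48): 3 bp
  [48,52): 4 bp
  [52,67): 15 bp
  [67,73): 6 bp
  [73,82): 9 bp
  [82,89): 7 bp
  [89,102): 13 bp

[3,3,4,4,4,6,6,6,7,9,10,12,13,15]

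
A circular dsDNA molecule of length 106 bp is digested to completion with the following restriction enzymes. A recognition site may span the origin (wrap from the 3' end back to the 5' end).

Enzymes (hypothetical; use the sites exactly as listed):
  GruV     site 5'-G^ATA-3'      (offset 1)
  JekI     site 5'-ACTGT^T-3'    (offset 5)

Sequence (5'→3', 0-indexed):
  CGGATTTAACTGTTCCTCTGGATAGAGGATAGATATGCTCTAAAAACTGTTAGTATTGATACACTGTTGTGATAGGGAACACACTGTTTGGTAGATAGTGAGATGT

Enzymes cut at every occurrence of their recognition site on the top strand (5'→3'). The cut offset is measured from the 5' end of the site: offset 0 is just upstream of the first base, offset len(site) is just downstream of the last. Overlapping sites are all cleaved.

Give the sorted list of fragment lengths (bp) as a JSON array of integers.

[4,4,7,7,8,8,9,16,18,25]

Scan for sites:
  GruV GATA/1: at [20, 27, 31, 57, 70, 93] ⇒ [21, 28, 32, 58, 71, 94]
  JekI ACTGTT/5: at [8, 45, 62, 82] ⇒ [13, 50, 67, 87]

All cut coordinates (distinct, sorted): [13, 21, 28, 32, 50, 58, 67, 71, 87, 94]

Fragments:
  13→21: 8 bp
  21→28: 7 bp
  28→32: 4 bp
  32→50: 18 bp
  50→58: 8 bp
  58→67: 9 bp
  67→71: 4 bp
  71→87: 16 bp
  87→94: 7 bp
  94→13 (wrap): 106-94+13 = 25 bp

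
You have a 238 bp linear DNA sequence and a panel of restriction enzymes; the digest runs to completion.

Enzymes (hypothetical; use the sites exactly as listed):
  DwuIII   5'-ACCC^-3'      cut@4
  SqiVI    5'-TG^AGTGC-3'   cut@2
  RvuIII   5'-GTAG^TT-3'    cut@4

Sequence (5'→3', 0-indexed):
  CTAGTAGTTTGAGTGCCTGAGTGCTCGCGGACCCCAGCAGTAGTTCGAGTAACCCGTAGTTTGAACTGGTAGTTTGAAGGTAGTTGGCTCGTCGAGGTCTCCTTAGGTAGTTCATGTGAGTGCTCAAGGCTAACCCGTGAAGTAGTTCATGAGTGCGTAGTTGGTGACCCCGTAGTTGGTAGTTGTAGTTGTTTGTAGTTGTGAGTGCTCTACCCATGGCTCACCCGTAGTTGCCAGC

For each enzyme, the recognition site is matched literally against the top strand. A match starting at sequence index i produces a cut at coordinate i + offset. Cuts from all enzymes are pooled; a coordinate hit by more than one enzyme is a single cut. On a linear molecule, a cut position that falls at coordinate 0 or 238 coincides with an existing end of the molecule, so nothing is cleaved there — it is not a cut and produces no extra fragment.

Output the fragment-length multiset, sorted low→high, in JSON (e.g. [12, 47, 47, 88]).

[4,4,4,5,5,6,6,7,7,8,8,8,9,9,9,10,10,11,11,12,12,13,15,18,27]

Per-enzyme occurrences:
  DwuIII (ACCC, off=4): starts [30, 51, 132, 166, 211, 222] → cuts [34, 55, 136, 170, 215, 226]
  SqiVI (TGAGTGC, off=2): starts [9, 17, 116, 149, 201] → cuts [11, 19, 118, 151, 203]
  RvuIII (GTAGTT, off=4): starts [3, 39, 55, 68, 79, 106, 141, 156, 171, 178, 184, 194, 226] → cuts [7, 43, 59, 72, 83, 110, 145, 160, 175, 182, 188, 198, 230]

All cut coordinates (distinct, sorted): [7, 11, 19, 34, 43, 55, 59, 72, 83, 110, 118, 136, 145, 151, 160, 170, 175, 182, 188, 198, 203, 215, 226, 230]

Fragments:
  [0,7): 7 bp
  [7,11): 4 bp
  [11,19): 8 bp
  [19,34): 15 bp
  [34,43): 9 bp
  [43,55): 12 bp
  [55,59): 4 bp
  [59,72): 13 bp
  [72,83): 11 bp
  [83,110): 27 bp
  [110,118): 8 bp
  [118,136): 18 bp
  [136,145): 9 bp
  [145,151): 6 bp
  [151,160): 9 bp
  [160,170): 10 bp
  [170,175): 5 bp
  [175,182): 7 bp
  [182,188): 6 bp
  [188,198): 10 bp
  [198,203): 5 bp
  [203,215): 12 bp
  [215,226): 11 bp
  [226,230): 4 bp
  [230,238): 8 bp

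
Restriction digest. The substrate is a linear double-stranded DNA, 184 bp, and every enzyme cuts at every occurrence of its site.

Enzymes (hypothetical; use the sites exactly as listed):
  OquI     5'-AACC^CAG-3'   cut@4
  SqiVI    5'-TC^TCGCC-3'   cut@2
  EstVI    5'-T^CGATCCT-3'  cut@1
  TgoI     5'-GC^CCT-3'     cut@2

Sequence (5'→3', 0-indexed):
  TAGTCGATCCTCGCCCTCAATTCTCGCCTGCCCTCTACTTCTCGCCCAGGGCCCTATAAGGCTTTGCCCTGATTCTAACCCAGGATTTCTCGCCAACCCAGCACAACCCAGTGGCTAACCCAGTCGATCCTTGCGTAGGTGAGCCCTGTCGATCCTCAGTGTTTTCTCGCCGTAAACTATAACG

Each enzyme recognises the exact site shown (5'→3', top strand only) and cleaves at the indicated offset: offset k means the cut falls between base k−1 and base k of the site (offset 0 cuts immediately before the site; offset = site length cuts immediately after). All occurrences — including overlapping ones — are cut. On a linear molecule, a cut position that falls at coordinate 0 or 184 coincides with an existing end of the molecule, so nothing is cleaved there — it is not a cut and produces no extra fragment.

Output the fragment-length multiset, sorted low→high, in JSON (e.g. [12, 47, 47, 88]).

[4,4,5,8,9,9,9,10,10,10,11,12,13,15,17,18,20]

Per-enzyme occurrences:
  OquI AACCCAG/4: at [76, 94, 104, 116] ⇒ [80, 98, 108, 120]
  SqiVI TCTCGCC/2: at [21, 39, 87, 164] ⇒ [23, 41, 89, 166]
  EstVI TCGATCCT/1: at [3, 123, 148] ⇒ [4, 124, 149]
  TgoI GCCCT/2: at [12, 29, 50, 65, 142] ⇒ [14, 31, 52, 67, 144]

All cut coordinates (distinct, sorted): [4, 14, 23, 31, 41, 52, 67, 80, 89, 98, 108, 120, 124, 144, 149, 166]

Fragment lengths:
  [0,4): 4 bp
  [4,14): 10 bp
  [14,23): 9 bp
  [23,31): 8 bp
  [31,41): 10 bp
  [41,52): 11 bp
  [52,67): 15 bp
  [67,80): 13 bp
  [80,89): 9 bp
  [89,98): 9 bp
  [98,108): 10 bp
  [108,120): 12 bp
  [120,124): 4 bp
  [124,144): 20 bp
  [144,149): 5 bp
  [149,166): 17 bp
  [166,184): 18 bp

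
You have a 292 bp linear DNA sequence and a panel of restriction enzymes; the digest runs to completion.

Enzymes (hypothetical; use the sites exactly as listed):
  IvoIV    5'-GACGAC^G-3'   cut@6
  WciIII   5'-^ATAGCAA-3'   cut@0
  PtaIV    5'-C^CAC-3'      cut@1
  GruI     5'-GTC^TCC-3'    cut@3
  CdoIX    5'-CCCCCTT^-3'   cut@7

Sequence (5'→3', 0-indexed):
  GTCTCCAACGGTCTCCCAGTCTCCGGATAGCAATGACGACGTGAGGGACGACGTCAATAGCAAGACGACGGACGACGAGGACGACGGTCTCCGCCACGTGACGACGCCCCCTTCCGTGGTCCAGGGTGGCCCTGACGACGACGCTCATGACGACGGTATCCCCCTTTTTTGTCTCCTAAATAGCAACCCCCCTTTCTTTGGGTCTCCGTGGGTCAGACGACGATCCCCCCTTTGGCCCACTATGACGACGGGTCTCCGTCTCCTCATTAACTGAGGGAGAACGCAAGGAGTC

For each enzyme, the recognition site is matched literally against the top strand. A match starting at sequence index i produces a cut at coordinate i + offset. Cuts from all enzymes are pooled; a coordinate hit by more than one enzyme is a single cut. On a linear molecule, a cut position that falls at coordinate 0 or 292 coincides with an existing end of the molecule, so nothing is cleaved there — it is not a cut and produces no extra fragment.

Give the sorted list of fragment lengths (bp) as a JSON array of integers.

[3,3,4,4,5,5,5,5,6,6,7,7,8,8,9,10,10,11,11,12,12,12,12,13,14,15,17,26,32]

Site scan:
  IvoIV GACGACG/6: at [34, 46, 63, 70, 79, 99, 133, 136, 148, 215, 243] ⇒ [40, 52, 69, 76, 85, 105, 139, 142, 154, 221, 249]
  WciIII ATAGCAA/0: at [26, 56, 179] ⇒ [26, 56, 179]
  PtaIV CCAC/1: at [93, 236] ⇒ [94, 237]
  GruI GTCTCC/3: at [0, 10, 18, 86, 170, 201, 251, 257] ⇒ [3, 13, 21, 89, 173, 204, 254, 260]
  CdoIX CCCCCTT/7: at [106, 159, 187, 225] ⇒ [113, 166, 194, 232]

Pooled cuts: [3, 13, 21, 26, 40, 52, 56, 69, 76, 85, 89, 94, 105, 113, 139, 142, 154, 166, 173, 179, 194, 204, 221, 232, 237, 249, 254, 260]

Fragments:
  [0,3): 3 bp
  [3,13): 10 bp
  [13,21): 8 bp
  [21,26): 5 bp
  [26,40): 14 bp
  [40,52): 12 bp
  [52,56): 4 bp
  [56,69): 13 bp
  [69,76): 7 bp
  [76,85): 9 bp
  [85,89): 4 bp
  [89,94): 5 bp
  [94,105): 11 bp
  [105,113): 8 bp
  [113,139): 26 bp
  [139,142): 3 bp
  [142,154): 12 bp
  [154,166): 12 bp
  [166,173): 7 bp
  [173,179): 6 bp
  [179,194): 15 bp
  [194,204): 10 bp
  [204,221): 17 bp
  [221,232): 11 bp
  [232,237): 5 bp
  [237,249): 12 bp
  [249,254): 5 bp
  [254,260): 6 bp
  [260,292): 32 bp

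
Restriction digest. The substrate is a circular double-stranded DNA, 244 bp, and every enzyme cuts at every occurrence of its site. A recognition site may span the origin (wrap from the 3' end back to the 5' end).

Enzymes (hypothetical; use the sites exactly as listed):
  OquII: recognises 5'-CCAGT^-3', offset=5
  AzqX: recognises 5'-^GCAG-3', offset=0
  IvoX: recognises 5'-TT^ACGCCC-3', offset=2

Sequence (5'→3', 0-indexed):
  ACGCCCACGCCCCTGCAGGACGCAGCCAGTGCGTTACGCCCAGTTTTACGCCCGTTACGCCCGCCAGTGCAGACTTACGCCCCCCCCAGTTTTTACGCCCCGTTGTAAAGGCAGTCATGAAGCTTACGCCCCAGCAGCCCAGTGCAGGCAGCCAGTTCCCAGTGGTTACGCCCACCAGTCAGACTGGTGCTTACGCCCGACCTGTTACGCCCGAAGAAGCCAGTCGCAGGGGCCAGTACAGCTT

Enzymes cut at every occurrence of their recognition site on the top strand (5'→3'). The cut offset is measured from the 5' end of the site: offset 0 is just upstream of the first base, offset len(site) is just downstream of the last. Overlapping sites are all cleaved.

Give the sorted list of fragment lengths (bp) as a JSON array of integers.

Site scan:
  OquII (CCAGT, off=5): starts [25, 39, 63, 85, 138, 151, 158, 174, 219, 232] → cuts [30, 44, 68, 90, 143, 156, 163, 179, 224, 237]
  AzqX (GCAG, off=0): starts [14, 21, 68, 110, 133, 143, 147, 225] → cuts [14, 21, 68, 110, 133, 143, 147, 225]
  IvoX (TTACGCCC, off=2): starts [33, 45, 54, 74, 92, 123, 165, 190, 204, 242] → cuts [0, 35, 47, 56, 76, 94, 125, 167, 192, 206]

All cut coordinates (distinct, sorted): [0, 14, 21, 30, 35, 44, 47, 56, 68, 76, 90, 94, 110, 125, 133, 143, 147, 156, 163, 167, 179, 192, 206, 224, 225, 237]

Fragments:
  0→14: 14 bp
  14→21: 7 bp
  21→30: 9 bp
  30→35: 5 bp
  35→44: 9 bp
  44→47: 3 bp
  47→56: 9 bp
  56→68: 12 bp
  68→76: 8 bp
  76→90: 14 bp
  90→94: 4 bp
  94→110: 16 bp
  110→125: 15 bp
  125→133: 8 bp
  133→143: 10 bp
  143→147: 4 bp
  147→156: 9 bp
  156→163: 7 bp
  163→167: 4 bp
  167→179: 12 bp
  179→192: 13 bp
  192→206: 14 bp
  206→224: 18 bp
  224→225: 1 bp
  225→237: 12 bp
  237→0 (wrap): 244-237+0 = 7 bp

[1,3,4,4,4,5,7,7,7,8,8,9,9,9,9,10,12,12,12,13,14,14,14,15,16,18]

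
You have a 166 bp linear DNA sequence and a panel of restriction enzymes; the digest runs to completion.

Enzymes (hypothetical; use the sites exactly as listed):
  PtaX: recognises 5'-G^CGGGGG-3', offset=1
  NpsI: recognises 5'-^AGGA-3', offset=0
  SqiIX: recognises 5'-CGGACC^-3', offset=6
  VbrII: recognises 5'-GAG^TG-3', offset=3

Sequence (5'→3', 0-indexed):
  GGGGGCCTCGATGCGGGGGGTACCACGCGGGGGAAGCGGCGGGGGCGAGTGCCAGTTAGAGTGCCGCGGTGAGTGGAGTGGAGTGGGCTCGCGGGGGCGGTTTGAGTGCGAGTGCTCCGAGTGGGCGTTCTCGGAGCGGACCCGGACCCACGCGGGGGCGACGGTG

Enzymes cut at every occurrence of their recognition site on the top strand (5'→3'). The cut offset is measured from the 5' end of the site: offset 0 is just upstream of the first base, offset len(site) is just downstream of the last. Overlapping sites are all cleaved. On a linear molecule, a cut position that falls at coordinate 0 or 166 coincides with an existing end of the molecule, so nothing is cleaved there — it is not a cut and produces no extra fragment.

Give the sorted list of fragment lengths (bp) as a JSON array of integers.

[4,5,5,6,6,8,9,10,12,12,12,13,14,14,15,21]

Per-enzyme occurrences:
  PtaX (GCGGGGG, off=1): starts [12, 26, 38, 90, 151] → cuts [13, 27, 39, 91, 152]
  NpsI (AGGA, off=0): no sites
  SqiIX (CGGACC, off=6): starts [136, 142] → cuts [142, 148]
  VbrII (GAGTG, off=3): starts [46, 58, 70, 75, 80, 103, 109, 118] → cuts [49, 61, 73, 78, 83, 106, 112, 121]

Pooled cuts: [13, 27, 39, 49, 61, 73, 78, 83, 91, 106, 112, 121, 142, 148, 152]

Fragment lengths:
  [0,13): 13 bp
  [13,27): 14 bp
  [27,39): 12 bp
  [39,49): 10 bp
  [49,61): 12 bp
  [61,73): 12 bp
  [73,78): 5 bp
  [78,83): 5 bp
  [83,91): 8 bp
  [91,106): 15 bp
  [106,112): 6 bp
  [112,121): 9 bp
  [121,142): 21 bp
  [142,148): 6 bp
  [148,152): 4 bp
  [152,166): 14 bp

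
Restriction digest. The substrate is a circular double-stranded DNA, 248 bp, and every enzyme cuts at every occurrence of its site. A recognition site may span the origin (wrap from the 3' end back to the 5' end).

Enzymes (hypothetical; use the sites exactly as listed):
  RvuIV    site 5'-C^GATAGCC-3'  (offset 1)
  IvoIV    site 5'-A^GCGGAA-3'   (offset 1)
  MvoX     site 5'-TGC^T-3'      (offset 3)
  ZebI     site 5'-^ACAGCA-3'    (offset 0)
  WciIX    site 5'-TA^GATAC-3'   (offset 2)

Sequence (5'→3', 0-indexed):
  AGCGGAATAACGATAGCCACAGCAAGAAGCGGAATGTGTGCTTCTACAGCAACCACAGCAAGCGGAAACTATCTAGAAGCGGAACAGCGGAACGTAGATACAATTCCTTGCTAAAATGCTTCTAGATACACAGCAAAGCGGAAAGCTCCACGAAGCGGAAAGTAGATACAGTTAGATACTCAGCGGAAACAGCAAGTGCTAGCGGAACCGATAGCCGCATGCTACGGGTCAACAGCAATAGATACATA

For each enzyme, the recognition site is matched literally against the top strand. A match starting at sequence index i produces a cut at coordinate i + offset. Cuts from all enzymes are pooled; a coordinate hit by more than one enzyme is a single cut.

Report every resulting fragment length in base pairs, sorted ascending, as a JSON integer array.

Site scan:
  RvuIV CGATAGCC/1: at [10, 208] ⇒ [11, 209]
  IvoIV AGCGGAA/1: at [0, 27, 60, 77, 85, 136, 153, 181, 200] ⇒ [1, 28, 61, 78, 86, 137, 154, 182, 201]
  MvoX TGCT/3: at [38, 108, 116, 196, 219] ⇒ [41, 111, 119, 199, 222]
  ZebI ACAGCA/0: at [18, 45, 54, 129, 188, 231] ⇒ [18, 45, 54, 129, 188, 231]
  WciIX TAGATAC/2: at [94, 122, 162, 172, 238] ⇒ [96, 124, 164, 174, 240]

All cut coordinates (distinct, sorted): [1, 11, 18, 28, 41, 45, 54, 61, 78, 86, 96, 111, 119, 124, 129, 137, 154, 164, 174, 182, 188, 199, 201, 209, 222, 231, 240]

Fragments:
  1→11: 10 bp
  11→18: 7 bp
  18→28: 10 bp
  28→41: 13 bp
  41→45: 4 bp
  45→54: 9 bp
  54→61: 7 bp
  61→78: 17 bp
  78→86: 8 bp
  86→96: 10 bp
  96→111: 15 bp
  111→119: 8 bp
  119→124: 5 bp
  124→129: 5 bp
  129→137: 8 bp
  137→154: 17 bp
  154→164: 10 bp
  164→174: 10 bp
  174→182: 8 bp
  182→188: 6 bp
  188→199: 11 bp
  199→201: 2 bp
  201→209: 8 bp
  209→222: 13 bp
  222→231: 9 bp
  231→240: 9 bp
  240→1 (wrap): 248-240+1 = 9 bp

[2,4,5,5,6,7,7,8,8,8,8,8,9,9,9,9,10,10,10,10,10,11,13,13,15,17,17]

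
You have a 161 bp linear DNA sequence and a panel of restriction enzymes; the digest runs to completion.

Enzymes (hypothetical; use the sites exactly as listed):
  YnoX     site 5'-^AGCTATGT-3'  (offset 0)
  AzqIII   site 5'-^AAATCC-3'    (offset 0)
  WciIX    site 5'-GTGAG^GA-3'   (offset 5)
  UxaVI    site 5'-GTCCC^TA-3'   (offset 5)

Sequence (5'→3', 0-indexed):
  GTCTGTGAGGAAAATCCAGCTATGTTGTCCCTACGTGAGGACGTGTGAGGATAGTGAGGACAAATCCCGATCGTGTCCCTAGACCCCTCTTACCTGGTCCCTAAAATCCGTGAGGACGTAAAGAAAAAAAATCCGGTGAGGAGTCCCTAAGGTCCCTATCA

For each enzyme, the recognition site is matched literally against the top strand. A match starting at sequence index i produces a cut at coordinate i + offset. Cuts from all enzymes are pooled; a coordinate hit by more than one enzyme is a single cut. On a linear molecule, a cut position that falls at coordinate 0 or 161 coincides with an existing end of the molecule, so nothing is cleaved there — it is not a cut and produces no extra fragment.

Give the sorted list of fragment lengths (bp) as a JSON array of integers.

Per-enzyme occurrences:
  YnoX (AGCTATGT, off=0): starts [17] → cuts [17]
  AzqIII (AAATCC, off=0): starts [11, 61, 103, 128] → cuts [11, 61, 103, 128]
  WciIX (GTGAGGA, off=5): starts [4, 34, 44, 53, 109, 135] → cuts [9, 39, 49, 58, 114, 140]
  UxaVI (GTCCCTA, off=5): starts [26, 74, 96, 142, 151] → cuts [31, 79, 101, 147, 156]

Pooled cuts: [9, 11, 17, 31, 39, 49, 58, 61, 79, 101, 103, 114, 128, 140, 147, 156]

Fragments:
  [0,9): 9 bp
  [9,11): 2 bp
  [11,17): 6 bp
  [17,31): 14 bp
  [31,39): 8 bp
  [39,49): 10 bp
  [49,58): 9 bp
  [58,61): 3 bp
  [61,79): 18 bp
  [79,101): 22 bp
  [101,103): 2 bp
  [103,114): 11 bp
  [114,128): 14 bp
  [128,140): 12 bp
  [140,147): 7 bp
  [147,156): 9 bp
  [156,161): 5 bp

[2,2,3,5,6,7,8,9,9,9,10,11,12,14,14,18,22]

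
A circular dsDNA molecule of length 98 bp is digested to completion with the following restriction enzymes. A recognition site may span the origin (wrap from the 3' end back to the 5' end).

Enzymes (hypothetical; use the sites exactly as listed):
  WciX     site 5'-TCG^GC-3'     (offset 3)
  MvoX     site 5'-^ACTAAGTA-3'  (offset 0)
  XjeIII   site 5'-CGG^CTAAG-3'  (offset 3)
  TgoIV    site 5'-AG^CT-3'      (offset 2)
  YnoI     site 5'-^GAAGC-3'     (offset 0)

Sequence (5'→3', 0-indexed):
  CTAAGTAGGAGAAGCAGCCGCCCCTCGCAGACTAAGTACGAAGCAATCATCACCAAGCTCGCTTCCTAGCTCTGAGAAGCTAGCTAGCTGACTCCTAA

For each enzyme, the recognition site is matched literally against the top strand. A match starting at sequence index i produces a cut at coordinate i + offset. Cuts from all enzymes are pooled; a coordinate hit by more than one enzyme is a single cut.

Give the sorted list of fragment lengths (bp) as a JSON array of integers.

[4,4,4,6,9,10,11,12,18,20]

Per-enzyme occurrences:
  WciX (TCGGC, off=3): no sites
  MvoX (ACTAAGTA, off=0): starts [30, 97] → cuts [30, 97]
  XjeIII (CGGCTAAG, off=3): no sites
  TgoIV (AGCT, off=2): starts [55, 67, 77, 81, 85] → cuts [57, 69, 79, 83, 87]
  YnoI (GAAGC, off=0): starts [10, 39, 75] → cuts [10, 39, 75]

Pooled cuts: [10, 30, 39, 57, 69, 75, 79, 83, 87, 97]

Fragments:
  10→30: 20 bp
  30→39: 9 bp
  39→57: 18 bp
  57→69: 12 bp
  69→75: 6 bp
  75→79: 4 bp
  79→83: 4 bp
  83→87: 4 bp
  87→97: 10 bp
  97→10 (wrap): 98-97+10 = 11 bp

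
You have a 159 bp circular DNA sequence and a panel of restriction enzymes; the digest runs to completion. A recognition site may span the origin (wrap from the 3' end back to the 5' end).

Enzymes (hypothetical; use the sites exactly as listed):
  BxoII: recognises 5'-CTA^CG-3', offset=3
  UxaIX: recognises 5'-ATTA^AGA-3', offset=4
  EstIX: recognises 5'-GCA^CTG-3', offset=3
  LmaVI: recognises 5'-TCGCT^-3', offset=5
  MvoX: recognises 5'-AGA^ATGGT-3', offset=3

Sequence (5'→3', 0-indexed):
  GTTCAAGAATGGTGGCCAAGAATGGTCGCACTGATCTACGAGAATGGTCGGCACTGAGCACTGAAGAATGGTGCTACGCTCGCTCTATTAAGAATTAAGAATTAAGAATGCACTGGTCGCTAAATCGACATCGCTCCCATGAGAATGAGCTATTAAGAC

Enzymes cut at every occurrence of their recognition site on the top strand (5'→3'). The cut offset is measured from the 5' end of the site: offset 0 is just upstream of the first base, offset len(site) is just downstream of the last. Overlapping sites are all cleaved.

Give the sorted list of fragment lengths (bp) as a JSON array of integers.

Scan for sites:
  BxoII (CTACG, off=3): starts [35, 73] → cuts [38, 76]
  UxaIX (ATTAAGA, off=4): starts [86, 93, 100, 151] → cuts [90, 97, 104, 155]
  EstIX (GCACTG, off=3): starts [27, 50, 57, 109] → cuts [30, 53, 60, 112]
  LmaVI (TCGCT, off=5): starts [79, 116, 130] → cuts [84, 121, 135]
  MvoX (AGAATGGT, off=3): starts [5, 18, 40, 64] → cuts [8, 21, 43, 67]

Pooled cuts: [8, 21, 30, 38, 43, 53, 60, 67, 76, 84, 90, 97, 104, 112, 121, 135, 155]

Fragments:
  8→21: 13 bp
  21→30: 9 bp
  30→38: 8 bp
  38→43: 5 bp
  43→53: 10 bp
  53→60: 7 bp
  60→67: 7 bp
  67→76: 9 bp
  76→84: 8 bp
  84→90: 6 bp
  90→97: 7 bp
  97→104: 7 bp
  104→112: 8 bp
  112→121: 9 bp
  121→135: 14 bp
  135→155: 20 bp
  155→8 (wrap): 159-155+8 = 12 bp

[5,6,7,7,7,7,8,8,8,9,9,9,10,12,13,14,20]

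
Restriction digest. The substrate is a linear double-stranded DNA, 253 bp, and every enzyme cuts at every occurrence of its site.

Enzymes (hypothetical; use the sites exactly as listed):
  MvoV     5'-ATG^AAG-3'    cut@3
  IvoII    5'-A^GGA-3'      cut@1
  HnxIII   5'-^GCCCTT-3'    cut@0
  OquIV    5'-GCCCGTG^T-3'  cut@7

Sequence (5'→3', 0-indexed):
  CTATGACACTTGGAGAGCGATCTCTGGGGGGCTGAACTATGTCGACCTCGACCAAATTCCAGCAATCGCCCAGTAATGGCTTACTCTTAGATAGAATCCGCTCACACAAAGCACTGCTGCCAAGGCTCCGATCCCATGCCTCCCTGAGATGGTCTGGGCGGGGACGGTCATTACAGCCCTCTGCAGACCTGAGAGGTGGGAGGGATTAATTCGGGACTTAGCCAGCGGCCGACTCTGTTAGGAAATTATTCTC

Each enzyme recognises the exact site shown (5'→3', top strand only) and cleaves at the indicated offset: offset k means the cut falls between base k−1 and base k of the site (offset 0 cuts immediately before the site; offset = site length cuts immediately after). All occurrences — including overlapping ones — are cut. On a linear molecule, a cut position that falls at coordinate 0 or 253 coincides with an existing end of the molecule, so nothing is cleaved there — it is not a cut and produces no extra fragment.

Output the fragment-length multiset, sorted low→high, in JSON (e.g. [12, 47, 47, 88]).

Scan for sites:
  MvoV (ATGAAG, off=3): no sites
  IvoII AGGA/1: at [239] ⇒ [240]
  HnxIII (GCCCTT, off=0): no sites
  OquIV (GCCCGTGT, off=7): no sites

Pooled cuts: [240]

Fragment lengths:
  [0,240): 240 bp
  [240,253): 13 bp

[13,240]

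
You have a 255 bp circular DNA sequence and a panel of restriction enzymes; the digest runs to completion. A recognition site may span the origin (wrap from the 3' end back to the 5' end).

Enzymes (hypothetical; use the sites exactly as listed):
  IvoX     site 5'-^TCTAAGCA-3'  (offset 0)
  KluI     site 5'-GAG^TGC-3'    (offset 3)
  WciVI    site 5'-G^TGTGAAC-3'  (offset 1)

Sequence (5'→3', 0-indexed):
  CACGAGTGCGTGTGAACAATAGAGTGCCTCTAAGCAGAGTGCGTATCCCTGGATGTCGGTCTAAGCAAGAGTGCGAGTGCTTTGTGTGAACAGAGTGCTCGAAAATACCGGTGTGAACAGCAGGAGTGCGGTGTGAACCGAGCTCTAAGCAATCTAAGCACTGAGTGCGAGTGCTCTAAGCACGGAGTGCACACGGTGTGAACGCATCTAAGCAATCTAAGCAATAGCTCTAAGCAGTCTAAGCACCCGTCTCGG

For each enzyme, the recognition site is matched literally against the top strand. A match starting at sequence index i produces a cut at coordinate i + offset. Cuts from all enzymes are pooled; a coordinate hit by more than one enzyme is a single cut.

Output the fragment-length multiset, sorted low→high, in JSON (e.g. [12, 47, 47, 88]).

[3,4,4,5,6,6,7,9,9,9,9,10,11,11,12,12,13,13,13,14,15,16,20,24]

Per-enzyme occurrences:
  IvoX (TCTAAGCA, off=0): starts [28, 59, 143, 152, 174, 206, 215, 228, 237] → cuts [28, 59, 143, 152, 174, 206, 215, 228, 237]
  KluI (GAGTGC, off=3): starts [3, 21, 36, 68, 74, 92, 123, 162, 168, 184] → cuts [6, 24, 39, 71, 77, 95, 126, 165, 171, 187]
  WciVI (GTGTGAAC, off=1): starts [9, 83, 110, 130, 195] → cuts [10, 84, 111, 131, 196]

Pooled cuts: [6, 10, 24, 28, 39, 59, 71, 77, 84, 95, 111, 126, 131, 143, 152, 165, 171, 174, 187, 196, 206, 215, 228, 237]

Fragments:
  6→10: 4 bp
  10→24: 14 bp
  24→28: 4 bp
  28→39: 11 bp
  39→59: 20 bp
  59→71: 12 bp
  71→77: 6 bp
  77→84: 7 bp
  84→95: 11 bp
  95→111: 16 bp
  111→126: 15 bp
  126→131: 5 bp
  131→143: 12 bp
  143→152: 9 bp
  152→165: 13 bp
  165→171: 6 bp
  171→174: 3 bp
  174→187: 13 bp
  187→196: 9 bp
  196→206: 10 bp
  206→215: 9 bp
  215→228: 13 bp
  228→237: 9 bp
  237→6 (wrap): 255-237+6 = 24 bp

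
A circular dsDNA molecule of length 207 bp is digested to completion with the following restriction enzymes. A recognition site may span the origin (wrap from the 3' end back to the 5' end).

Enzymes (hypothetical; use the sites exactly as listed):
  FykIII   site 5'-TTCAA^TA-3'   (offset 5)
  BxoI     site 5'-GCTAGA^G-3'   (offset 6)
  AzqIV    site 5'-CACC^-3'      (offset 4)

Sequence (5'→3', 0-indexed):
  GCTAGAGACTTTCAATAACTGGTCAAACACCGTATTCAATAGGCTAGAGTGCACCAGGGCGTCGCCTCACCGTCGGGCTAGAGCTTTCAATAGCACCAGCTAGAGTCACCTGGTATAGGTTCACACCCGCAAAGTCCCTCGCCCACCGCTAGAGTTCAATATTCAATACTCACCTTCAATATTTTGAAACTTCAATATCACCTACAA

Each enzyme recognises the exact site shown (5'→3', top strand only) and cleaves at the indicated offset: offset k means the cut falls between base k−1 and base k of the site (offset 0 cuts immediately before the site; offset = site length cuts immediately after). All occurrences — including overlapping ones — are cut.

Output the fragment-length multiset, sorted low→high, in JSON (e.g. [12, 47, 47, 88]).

[5,6,6,6,7,7,7,7,7,8,8,8,9,9,11,11,16,16,16,17,20]

Scan for sites:
  FykIII TTCAATA/5: at [10, 34, 85, 154, 161, 174, 190] ⇒ [15, 39, 90, 159, 166, 179, 195]
  BxoI GCTAGAG/6: at [0, 42, 76, 98, 147] ⇒ [6, 48, 82, 104, 153]
  AzqIV CACC/4: at [27, 51, 67, 93, 106, 123, 143, 170, 198] ⇒ [31, 55, 71, 97, 110, 127, 147, 174, 202]

All cut coordinates (distinct, sorted): [6, 15, 31, 39, 48, 55, 71, 82, 90, 97, 104, 110, 127, 147, 153, 159, 166, 174, 179, 195, 202]

Fragment lengths:
  6→15: 9 bp
  15→31: 16 bp
  31→39: 8 bp
  39→48: 9 bp
  48→55: 7 bp
  55→71: 16 bp
  71→82: 11 bp
  82→90: 8 bp
  90→97: 7 bp
  97→104: 7 bp
  104→110: 6 bp
  110→127: 17 bp
  127→147: 20 bp
  147→153: 6 bp
  153→159: 6 bp
  159→166: 7 bp
  166→174: 8 bp
  174→179: 5 bp
  179→195: 16 bp
  195→202: 7 bp
  202→6 (wrap): 207-202+6 = 11 bp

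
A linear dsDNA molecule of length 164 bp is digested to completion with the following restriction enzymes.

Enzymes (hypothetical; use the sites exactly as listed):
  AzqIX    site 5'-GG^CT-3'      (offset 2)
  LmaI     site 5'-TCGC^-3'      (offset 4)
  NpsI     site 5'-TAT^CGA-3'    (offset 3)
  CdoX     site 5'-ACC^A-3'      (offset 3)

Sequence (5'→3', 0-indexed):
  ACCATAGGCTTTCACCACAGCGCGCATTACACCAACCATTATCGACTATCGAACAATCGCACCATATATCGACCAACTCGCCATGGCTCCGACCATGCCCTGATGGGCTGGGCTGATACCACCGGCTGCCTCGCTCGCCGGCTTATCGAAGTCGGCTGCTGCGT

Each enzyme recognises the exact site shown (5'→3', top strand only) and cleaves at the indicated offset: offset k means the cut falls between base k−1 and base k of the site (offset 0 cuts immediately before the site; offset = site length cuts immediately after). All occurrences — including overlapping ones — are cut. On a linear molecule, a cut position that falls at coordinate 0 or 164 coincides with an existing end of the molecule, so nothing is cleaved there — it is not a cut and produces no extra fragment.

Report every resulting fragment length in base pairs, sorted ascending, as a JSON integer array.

[3,3,3,4,4,5,5,5,5,5,5,5,6,7,7,8,8,8,9,9,9,11,13,17]

Per-enzyme occurrences:
  AzqIX GGCT/2: at [6, 84, 105, 110, 123, 139, 153] ⇒ [8, 86, 107, 112, 125, 141, 155]
  LmaI TCGC/4: at [56, 77, 130, 134] ⇒ [60, 81, 134, 138]
  NpsI TATCGA/3: at [39, 46, 66, 143] ⇒ [42, 49, 69, 146]
  CdoX ACCA/3: at [0, 13, 30, 34, 60, 71, 91, 117] ⇒ [3, 16, 33, 37, 63, 74, 94, 120]

Pooled cuts: [3, 8, 16, 33, 37, 42, 49, 60, 63, 69, 74, 81, 86, 94, 107, 112, 120, 125, 134, 138, 141, 146, 155]

Fragments:
  [0,3): 3 bp
  [3,8): 5 bp
  [8,16): 8 bp
  [16,33): 17 bp
  [33,37): 4 bp
  [37,42): 5 bp
  [42,49): 7 bp
  [49,60): 11 bp
  [60,63): 3 bp
  [63,69): 6 bp
  [69,74): 5 bp
  [74,81): 7 bp
  [81,86): 5 bp
  [86,94): 8 bp
  [94,107): 13 bp
  [107,112): 5 bp
  [112,120): 8 bp
  [120,125): 5 bp
  [125,134): 9 bp
  [134,138): 4 bp
  [138,141): 3 bp
  [141,146): 5 bp
  [146,155): 9 bp
  [155,164): 9 bp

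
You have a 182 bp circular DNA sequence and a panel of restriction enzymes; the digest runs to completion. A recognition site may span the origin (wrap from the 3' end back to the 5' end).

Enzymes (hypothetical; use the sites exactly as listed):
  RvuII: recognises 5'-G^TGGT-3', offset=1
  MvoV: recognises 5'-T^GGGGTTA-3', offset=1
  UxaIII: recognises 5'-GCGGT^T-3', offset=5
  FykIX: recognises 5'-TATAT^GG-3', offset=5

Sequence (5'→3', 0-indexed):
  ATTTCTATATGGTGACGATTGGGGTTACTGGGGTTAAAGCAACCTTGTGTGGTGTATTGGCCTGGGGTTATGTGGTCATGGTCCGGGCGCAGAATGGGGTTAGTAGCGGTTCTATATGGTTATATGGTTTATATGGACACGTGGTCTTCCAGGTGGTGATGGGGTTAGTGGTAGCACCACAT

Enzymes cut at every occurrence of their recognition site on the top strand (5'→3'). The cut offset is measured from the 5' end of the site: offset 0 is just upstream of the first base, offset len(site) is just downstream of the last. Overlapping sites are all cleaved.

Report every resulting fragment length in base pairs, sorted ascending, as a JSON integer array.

[7,7,7,8,8,9,9,9,10,12,14,15,20,23,24]

Per-enzyme occurrences:
  RvuII GTGGT/1: at [48, 71, 140, 152, 167] ⇒ [49, 72, 141, 153, 168]
  MvoV TGGGGTTA/1: at [19, 28, 62, 94, 159] ⇒ [20, 29, 63, 95, 160]
  UxaIII GCGGTT/5: at [105] ⇒ [110]
  FykIX TATATGG/5: at [5, 112, 120, 129] ⇒ [10, 117, 125, 134]

Pooled cuts: [10, 20, 29, 49, 63, 72, 95, 110, 117, 125, 134, 141, 153, 160, 168]

Fragments:
  10→20: 10 bp
  20→29: 9 bp
  29→49: 20 bp
  49→63: 14 bp
  63→72: 9 bp
  72→95: 23 bp
  95→110: 15 bp
  110→117: 7 bp
  117→125: 8 bp
  125→134: 9 bp
  134→141: 7 bp
  141→153: 12 bp
  153→160: 7 bp
  160→168: 8 bp
  168→10 (wrap): 182-168+10 = 24 bp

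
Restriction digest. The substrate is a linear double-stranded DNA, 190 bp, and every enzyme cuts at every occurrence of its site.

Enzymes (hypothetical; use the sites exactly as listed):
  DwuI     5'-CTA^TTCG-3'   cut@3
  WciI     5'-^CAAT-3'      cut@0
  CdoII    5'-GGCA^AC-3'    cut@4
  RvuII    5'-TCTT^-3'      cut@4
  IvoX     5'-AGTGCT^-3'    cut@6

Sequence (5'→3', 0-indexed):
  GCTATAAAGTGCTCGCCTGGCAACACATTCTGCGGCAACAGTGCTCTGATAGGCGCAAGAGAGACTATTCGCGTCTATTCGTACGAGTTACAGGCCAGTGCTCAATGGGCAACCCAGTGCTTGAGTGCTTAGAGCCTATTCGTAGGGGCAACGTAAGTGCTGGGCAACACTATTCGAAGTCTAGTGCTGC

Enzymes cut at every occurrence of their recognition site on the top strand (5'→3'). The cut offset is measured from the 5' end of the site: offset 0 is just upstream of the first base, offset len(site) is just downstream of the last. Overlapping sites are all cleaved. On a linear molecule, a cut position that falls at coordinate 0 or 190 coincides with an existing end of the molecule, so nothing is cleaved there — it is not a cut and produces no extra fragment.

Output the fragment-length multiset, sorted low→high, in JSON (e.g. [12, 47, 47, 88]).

Site scan:
  DwuI (CTATTCG, off=3): starts [64, 74, 135, 169] → cuts [67, 77, 138, 172]
  WciI (CAAT, off=0): starts [102] → cuts [102]
  CdoII (GGCAAC, off=4): starts [18, 33, 107, 146, 162] → cuts [22, 37, 111, 150, 166]
  RvuII (TCTT, off=4): no sites
  IvoX (AGTGCT, off=6): starts [7, 39, 96, 115, 123, 155, 182] → cuts [13, 45, 102, 121, 129, 161, 188]

All cut coordinates (distinct, sorted): [13, 22, 37, 45, 67, 77, 102, 111, 121, 129, 138, 150, 161, 166, 172, 188]

Fragment lengths:
  [0,13): 13 bp
  [13,22): 9 bp
  [22,37): 15 bp
  [37,45): 8 bp
  [45,67): 22 bp
  [67,77): 10 bp
  [77,102): 25 bp
  [102,111): 9 bp
  [111,121): 10 bp
  [121,129): 8 bp
  [129,138): 9 bp
  [138,150): 12 bp
  [150,161): 11 bp
  [161,166): 5 bp
  [166,172): 6 bp
  [172,188): 16 bp
  [188,190): 2 bp

[2,5,6,8,8,9,9,9,10,10,11,12,13,15,16,22,25]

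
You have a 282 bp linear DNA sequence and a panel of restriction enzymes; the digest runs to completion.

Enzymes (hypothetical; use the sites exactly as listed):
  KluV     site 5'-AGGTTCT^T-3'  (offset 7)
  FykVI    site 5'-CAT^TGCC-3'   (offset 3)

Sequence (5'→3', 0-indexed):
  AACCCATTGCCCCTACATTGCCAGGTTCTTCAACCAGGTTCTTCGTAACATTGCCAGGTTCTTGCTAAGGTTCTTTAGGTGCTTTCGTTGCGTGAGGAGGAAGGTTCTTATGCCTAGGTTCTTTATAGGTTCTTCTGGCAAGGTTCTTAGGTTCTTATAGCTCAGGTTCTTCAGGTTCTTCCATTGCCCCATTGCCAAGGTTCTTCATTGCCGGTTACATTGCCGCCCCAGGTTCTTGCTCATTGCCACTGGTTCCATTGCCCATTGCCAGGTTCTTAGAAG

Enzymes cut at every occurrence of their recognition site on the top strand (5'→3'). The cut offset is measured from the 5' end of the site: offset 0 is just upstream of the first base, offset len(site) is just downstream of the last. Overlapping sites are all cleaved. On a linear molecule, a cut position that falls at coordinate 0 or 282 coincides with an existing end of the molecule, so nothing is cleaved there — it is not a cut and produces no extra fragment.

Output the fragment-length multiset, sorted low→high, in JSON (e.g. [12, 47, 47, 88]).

[4,5,6,7,7,7,8,8,9,9,11,11,11,11,11,12,12,12,13,14,14,15,15,16,34]

Site scan:
  KluV AGGTTCTT/7: at [22, 35, 55, 67, 101, 115, 126, 140, 148, 163, 172, 197, 229, 269] ⇒ [29, 42, 62, 74, 108, 122, 133, 147, 155, 170, 179, 204, 236, 276]
  FykVI CATTGCC/3: at [4, 15, 48, 181, 189, 205, 217, 240, 255, 262] ⇒ [7, 18, 51, 184, 192, 208, 220, 243, 258, 265]

Pooled cuts: [7, 18, 29, 42, 51, 62, 74, 108, 122, 133, 147, 155, 170, 179, 184, 192, 204, 208, 220, 236, 243, 258, 265, 276]

Fragment lengths:
  [0,7): 7 bp
  [7,18): 11 bp
  [18,29): 11 bp
  [29,42): 13 bp
  [42,51): 9 bp
  [51,62): 11 bp
  [62,74): 12 bp
  [74,108): 34 bp
  [108,122): 14 bp
  [122,133): 11 bp
  [133,147): 14 bp
  [147,155): 8 bp
  [155,170): 15 bp
  [170,179): 9 bp
  [179,184): 5 bp
  [184,192): 8 bp
  [192,204): 12 bp
  [204,208): 4 bp
  [208,220): 12 bp
  [220,236): 16 bp
  [236,243): 7 bp
  [243,258): 15 bp
  [258,265): 7 bp
  [265,276): 11 bp
  [276,282): 6 bp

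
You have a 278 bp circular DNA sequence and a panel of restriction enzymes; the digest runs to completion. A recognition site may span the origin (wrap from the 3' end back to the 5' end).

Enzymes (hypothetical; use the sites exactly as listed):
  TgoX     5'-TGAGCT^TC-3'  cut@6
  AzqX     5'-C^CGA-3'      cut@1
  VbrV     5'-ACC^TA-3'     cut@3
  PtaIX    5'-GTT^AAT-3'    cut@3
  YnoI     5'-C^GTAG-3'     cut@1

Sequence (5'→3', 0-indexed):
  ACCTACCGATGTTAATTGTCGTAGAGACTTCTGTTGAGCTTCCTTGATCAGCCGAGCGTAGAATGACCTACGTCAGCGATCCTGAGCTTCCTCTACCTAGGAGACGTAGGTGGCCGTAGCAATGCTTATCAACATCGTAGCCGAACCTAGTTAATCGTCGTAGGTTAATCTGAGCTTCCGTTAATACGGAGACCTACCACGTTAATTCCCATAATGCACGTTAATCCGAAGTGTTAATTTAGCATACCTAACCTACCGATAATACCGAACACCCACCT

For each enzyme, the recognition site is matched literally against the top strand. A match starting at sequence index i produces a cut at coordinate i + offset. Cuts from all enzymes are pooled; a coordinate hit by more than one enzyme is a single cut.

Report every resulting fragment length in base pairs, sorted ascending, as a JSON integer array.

Site scan:
  TgoX TGAGCTTC/6: at [34, 82, 170] ⇒ [40, 88, 176]
  AzqX CCGA/1: at [5, 51, 140, 225, 255, 264] ⇒ [6, 52, 141, 226, 256, 265]
  VbrV ACCTA/3: at [0, 65, 94, 144, 191, 245, 250, 274] ⇒ [3, 68, 97, 147, 194, 248, 253, 277]
  PtaIX GTTAAT/3: at [10, 149, 163, 179, 200, 219, 232] ⇒ [13, 152, 166, 182, 203, 222, 235]
  YnoI CGTAG/1: at [19, 56, 104, 114, 135, 158] ⇒ [20, 57, 105, 115, 136, 159]

Pooled cuts: [3, 6, 13, 20, 40, 52, 57, 68, 88, 97, 105, 115, 136, 141, 147, 152, 159, 166, 176, 182, 194, 203, 222, 226, 235, 248, 253, 256, 265, 277]

Fragment lengths:
  3→6: 3 bp
  6→13: 7 bp
  13→20: 7 bp
  20→40: 20 bp
  40→52: 12 bp
  52→57: 5 bp
  57→68: 11 bp
  68→88: 20 bp
  88→97: 9 bp
  97→105: 8 bp
  105→115: 10 bp
  115→136: 21 bp
  136→141: 5 bp
  141→147: 6 bp
  147→152: 5 bp
  152→159: 7 bp
  159→166: 7 bp
  166→176: 10 bp
  176→182: 6 bp
  182→194: 12 bp
  194→203: 9 bp
  203→222: 19 bp
  222→226: 4 bp
  226→235: 9 bp
  235→248: 13 bp
  248→253: 5 bp
  253→256: 3 bp
  256→265: 9 bp
  265→277: 12 bp
  277→3 (wrap): 278-277+3 = 4 bp

[3,3,4,4,5,5,5,5,6,6,7,7,7,7,8,9,9,9,9,10,10,11,12,12,12,13,19,20,20,21]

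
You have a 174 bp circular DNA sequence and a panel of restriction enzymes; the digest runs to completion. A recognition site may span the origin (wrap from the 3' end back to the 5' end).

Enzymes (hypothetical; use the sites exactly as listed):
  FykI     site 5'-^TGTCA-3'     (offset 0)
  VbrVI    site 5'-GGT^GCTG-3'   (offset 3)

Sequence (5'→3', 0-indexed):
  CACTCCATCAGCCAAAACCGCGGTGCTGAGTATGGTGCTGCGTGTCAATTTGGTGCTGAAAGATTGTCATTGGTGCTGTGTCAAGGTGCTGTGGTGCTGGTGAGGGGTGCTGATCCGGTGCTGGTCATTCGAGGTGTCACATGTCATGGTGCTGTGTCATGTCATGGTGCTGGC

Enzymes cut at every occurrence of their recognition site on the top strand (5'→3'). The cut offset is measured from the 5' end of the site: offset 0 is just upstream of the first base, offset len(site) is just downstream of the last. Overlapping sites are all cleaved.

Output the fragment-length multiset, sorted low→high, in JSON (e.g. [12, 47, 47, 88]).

Per-enzyme occurrences:
  FykI (TGTCA, off=0): starts [42, 64, 78, 134, 141, 154, 159] → cuts [42, 64, 78, 134, 141, 154, 159]
  VbrVI (GGTGCTG, off=3): starts [21, 33, 51, 71, 84, 92, 105, 116, 147, 165] → cuts [24, 36, 54, 74, 87, 95, 108, 119, 150, 168]

All cut coordinates (distinct, sorted): [24, 36, 42, 54, 64, 74, 78, 87, 95, 108, 119, 134, 141, 150, 154, 159, 168]

Fragment lengths:
  24→36: 12 bp
  36→42: 6 bp
  42→54: 12 bp
  54→64: 10 bp
  64→74: 10 bp
  74→78: 4 bp
  78→87: 9 bp
  87→95: 8 bp
  95→108: 13 bp
  108→119: 11 bp
  119→134: 15 bp
  134→141: 7 bp
  141→150: 9 bp
  150→154: 4 bp
  154→159: 5 bp
  159→168: 9 bp
  168→24 (wrap): 174-168+24 = 30 bp

[4,4,5,6,7,8,9,9,9,10,10,11,12,12,13,15,30]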